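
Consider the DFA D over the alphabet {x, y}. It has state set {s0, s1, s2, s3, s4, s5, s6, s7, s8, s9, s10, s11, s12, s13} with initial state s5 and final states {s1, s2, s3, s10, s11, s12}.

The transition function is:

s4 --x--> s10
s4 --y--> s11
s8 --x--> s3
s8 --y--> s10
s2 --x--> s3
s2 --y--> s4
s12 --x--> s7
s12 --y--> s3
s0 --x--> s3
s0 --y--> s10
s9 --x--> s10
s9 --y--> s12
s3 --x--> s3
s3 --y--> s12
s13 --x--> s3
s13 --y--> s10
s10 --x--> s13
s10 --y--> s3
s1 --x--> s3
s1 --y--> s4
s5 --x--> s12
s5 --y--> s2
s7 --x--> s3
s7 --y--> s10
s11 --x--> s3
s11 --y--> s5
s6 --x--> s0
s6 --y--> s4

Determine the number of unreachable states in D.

No path from s5 leads to s0, s1, s6, s8, s9; the other 9 states are all reachable.

5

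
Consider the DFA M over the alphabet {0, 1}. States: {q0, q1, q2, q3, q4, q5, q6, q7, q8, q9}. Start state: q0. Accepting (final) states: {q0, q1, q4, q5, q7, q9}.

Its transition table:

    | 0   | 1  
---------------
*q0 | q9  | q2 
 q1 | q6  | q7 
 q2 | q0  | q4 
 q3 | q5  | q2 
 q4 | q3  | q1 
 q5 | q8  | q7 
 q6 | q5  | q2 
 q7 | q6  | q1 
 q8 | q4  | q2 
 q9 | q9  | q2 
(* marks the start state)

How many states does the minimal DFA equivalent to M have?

Every state is reachable, so we keep all 10.
P0 = {q0,q1,q4,q5,q7,q9} | {q2,q3,q6,q8}.
Refine {q0,q1,q4,q5,q7,q9} on symbol 0: members go to different blocks, giving {q1,q4,q5,q7} and {q0,q9}.
Refine {q2,q3,q6,q8} on symbol 0: members go to different blocks, giving {q3,q6,q8} and {q2}.
The partition is now stable with 4 blocks: {q1,q4,q5,q7} | {q3,q6,q8} | {q0,q9} | {q2}.

4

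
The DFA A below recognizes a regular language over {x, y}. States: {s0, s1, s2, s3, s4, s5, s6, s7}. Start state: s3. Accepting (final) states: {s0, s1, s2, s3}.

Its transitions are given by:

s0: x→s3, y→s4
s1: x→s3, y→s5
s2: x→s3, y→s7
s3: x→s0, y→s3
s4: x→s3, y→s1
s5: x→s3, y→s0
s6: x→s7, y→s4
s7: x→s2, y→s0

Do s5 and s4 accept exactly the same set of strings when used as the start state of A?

States {s2,s6,s7} cannot be reached from the start state, so discard them.
Initial partition by acceptance: {s0,s1,s3} | {s4,s5}.
On input y, block {s0,s1,s3} splits into {s0,s1} and {s3}.
The partition is now stable with 3 blocks: {s0,s1} | {s4,s5} | {s3}.
s5 and s4 lie in the same block of the stable partition, so they are equivalent — no string distinguishes them.

Yes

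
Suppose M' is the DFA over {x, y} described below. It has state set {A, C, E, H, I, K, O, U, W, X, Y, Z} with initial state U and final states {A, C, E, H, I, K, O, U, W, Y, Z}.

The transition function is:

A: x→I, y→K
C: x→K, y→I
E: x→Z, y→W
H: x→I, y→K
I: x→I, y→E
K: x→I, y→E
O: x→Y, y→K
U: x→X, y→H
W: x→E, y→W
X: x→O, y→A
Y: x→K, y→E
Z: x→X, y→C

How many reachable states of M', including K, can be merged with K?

Every state is reachable, so we keep all 12.
Initial partition by acceptance: {A,C,E,H,I,K,O,U,W,Y,Z} | {X}.
On input x, block {A,C,E,H,I,K,O,U,W,Y,Z} splits into {A,C,E,H,I,K,O,W,Y} and {U,Z}.
On input x, block {A,C,E,H,I,K,O,W,Y} splits into {A,C,H,I,K,O,W,Y} and {E}.
On input x, block {A,C,H,I,K,O,W,Y} splits into {A,C,H,I,K,O,Y} and {W}.
Split {A,C,H,I,K,O,Y} by δ(·,y) → {A,C,H,O} and {I,K,Y}.
The partition is now stable with 6 blocks: {A,C,H,O} | {X} | {U,Z} | {E} | {W} | {I,K,Y}.
The equivalence class containing K is {I,K,Y}, of size 3.

3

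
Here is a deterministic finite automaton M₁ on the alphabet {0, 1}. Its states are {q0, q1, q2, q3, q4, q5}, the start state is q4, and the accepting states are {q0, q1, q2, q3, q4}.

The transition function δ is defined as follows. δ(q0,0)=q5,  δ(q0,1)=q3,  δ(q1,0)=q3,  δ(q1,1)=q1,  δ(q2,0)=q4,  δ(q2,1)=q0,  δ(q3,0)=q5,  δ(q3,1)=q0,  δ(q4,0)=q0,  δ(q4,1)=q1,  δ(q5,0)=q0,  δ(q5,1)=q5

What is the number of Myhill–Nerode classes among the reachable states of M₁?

3

Reachable states from the start: {q0,q1,q3,q4,q5}. Unreachable: {q2} — drop them.
Start with accepting vs non-accepting: {q0,q1,q3,q4} | {q5}.
Split {q0,q1,q3,q4} by δ(·,0) → {q0,q3} and {q1,q4}.
The partition is now stable with 3 blocks: {q0,q3} | {q5} | {q1,q4}.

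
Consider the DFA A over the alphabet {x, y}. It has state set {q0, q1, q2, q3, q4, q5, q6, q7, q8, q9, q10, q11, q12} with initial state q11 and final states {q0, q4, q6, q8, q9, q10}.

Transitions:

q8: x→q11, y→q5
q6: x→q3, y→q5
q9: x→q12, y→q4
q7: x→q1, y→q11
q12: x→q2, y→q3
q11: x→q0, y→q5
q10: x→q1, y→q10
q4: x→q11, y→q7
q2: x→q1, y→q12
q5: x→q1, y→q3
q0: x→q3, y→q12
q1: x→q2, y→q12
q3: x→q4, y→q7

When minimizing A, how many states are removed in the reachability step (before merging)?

4

No path from q11 leads to q6, q8, q9, q10; the other 9 states are all reachable.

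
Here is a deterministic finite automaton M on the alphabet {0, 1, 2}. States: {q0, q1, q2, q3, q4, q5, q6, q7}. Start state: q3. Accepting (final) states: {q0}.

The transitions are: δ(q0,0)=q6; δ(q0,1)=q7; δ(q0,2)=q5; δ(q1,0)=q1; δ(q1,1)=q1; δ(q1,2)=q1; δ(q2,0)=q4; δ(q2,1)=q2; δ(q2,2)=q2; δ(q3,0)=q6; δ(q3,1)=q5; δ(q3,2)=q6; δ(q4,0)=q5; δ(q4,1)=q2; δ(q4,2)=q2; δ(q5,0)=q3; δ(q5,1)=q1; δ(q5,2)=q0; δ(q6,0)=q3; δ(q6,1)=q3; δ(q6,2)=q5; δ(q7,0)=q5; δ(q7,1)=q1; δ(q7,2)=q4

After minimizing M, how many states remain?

P0 = {q0} | {q1,q2,q3,q4,q5,q6,q7}.
On input 2, block {q1,q2,q3,q4,q5,q6,q7} splits into {q1,q2,q3,q4,q6,q7} and {q5}.
Refine {q1,q2,q3,q4,q6,q7} on symbol 0: members go to different blocks, giving {q1,q2,q3,q6} and {q4,q7}.
Refine {q1,q2,q3,q6} on symbol 0: members go to different blocks, giving {q1,q3,q6} and {q2}.
Split {q1,q3,q6} by δ(·,1) → {q1,q6} and {q3}.
On input 0, block {q1,q6} splits into {q1} and {q6}.
Refine {q4,q7} on symbol 1: members go to different blocks, giving {q4} and {q7}.
No further refinement is possible. Final partition (8 blocks): {q0} | {q1} | {q5} | {q4} | {q2} | {q3} | {q6} | {q7}.

8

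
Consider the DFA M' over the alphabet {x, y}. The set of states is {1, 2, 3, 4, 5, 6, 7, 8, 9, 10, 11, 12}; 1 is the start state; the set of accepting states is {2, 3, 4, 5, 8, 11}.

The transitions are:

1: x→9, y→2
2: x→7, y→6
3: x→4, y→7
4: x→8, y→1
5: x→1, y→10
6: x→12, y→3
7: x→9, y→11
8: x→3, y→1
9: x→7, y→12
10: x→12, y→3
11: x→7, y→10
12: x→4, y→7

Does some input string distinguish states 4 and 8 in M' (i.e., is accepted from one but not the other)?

States {5} cannot be reached from the start state, so discard them.
P0 = {2,3,4,8,11} | {1,6,7,9,10,12}.
On input x, block {2,3,4,8,11} splits into {3,4,8} and {2,11}.
Split {1,6,7,9,10,12} by δ(·,x) → {1,6,7,9,10} and {12}.
On input x, block {1,6,7,9,10} splits into {1,7,9} and {6,10}.
Refine {1,7,9} on symbol y: members go to different blocks, giving {1,7} and {9}.
No further refinement is possible. Final partition (6 blocks): {3,4,8} | {1,7} | {2,11} | {12} | {6,10} | {9}.
4 and 8 lie in the same block of the stable partition, so they are equivalent — no string distinguishes them.

No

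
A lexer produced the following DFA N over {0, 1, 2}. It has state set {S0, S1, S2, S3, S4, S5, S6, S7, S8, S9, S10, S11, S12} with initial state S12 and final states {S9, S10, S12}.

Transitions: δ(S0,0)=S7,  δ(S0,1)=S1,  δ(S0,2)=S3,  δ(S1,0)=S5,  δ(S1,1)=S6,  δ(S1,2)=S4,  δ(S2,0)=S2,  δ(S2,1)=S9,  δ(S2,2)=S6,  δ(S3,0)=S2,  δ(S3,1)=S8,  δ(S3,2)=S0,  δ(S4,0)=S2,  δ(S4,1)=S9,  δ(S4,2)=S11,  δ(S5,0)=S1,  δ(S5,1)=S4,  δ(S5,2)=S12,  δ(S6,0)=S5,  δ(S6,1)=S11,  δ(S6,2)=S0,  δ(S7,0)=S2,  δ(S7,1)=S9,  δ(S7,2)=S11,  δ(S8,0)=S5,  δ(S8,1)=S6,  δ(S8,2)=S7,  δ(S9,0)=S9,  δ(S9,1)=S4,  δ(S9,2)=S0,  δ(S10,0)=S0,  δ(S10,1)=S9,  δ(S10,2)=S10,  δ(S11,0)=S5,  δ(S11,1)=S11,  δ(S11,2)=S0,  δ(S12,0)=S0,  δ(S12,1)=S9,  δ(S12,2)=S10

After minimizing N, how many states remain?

Start with accepting vs non-accepting: {S9,S10,S12} | {S0,S1,S2,S3,S4,S5,S6,S7,S8,S11}.
On input 0, block {S9,S10,S12} splits into {S10,S12} and {S9}.
Refine {S0,S1,S2,S3,S4,S5,S6,S7,S8,S11} on symbol 1: members go to different blocks, giving {S0,S1,S3,S5,S6,S8,S11} and {S2,S4,S7}.
Refine {S0,S1,S3,S5,S6,S8,S11} on symbol 0: members go to different blocks, giving {S1,S5,S6,S8,S11} and {S0,S3}.
Refine {S1,S5,S6,S8,S11} on symbol 1: members go to different blocks, giving {S1,S6,S8,S11} and {S5}.
Split {S1,S6,S8,S11} by δ(·,2) → {S1,S8} and {S6,S11}.
Stable partition: {S10,S12} | {S1,S8} | {S9} | {S2,S4,S7} | {S0,S3} | {S5} | {S6,S11} — 7 equivalence classes.

7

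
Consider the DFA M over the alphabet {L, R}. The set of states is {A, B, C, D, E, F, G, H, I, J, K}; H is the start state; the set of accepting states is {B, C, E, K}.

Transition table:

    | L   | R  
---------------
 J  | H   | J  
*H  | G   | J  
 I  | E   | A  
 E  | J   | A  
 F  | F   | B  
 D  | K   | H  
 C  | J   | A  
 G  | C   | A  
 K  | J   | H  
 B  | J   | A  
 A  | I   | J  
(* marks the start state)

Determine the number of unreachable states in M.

4

Starting at H and following transitions, the reachable set is {A, C, E, G, H, I, J}. That leaves B, D, F, K unreachable — 4 in total.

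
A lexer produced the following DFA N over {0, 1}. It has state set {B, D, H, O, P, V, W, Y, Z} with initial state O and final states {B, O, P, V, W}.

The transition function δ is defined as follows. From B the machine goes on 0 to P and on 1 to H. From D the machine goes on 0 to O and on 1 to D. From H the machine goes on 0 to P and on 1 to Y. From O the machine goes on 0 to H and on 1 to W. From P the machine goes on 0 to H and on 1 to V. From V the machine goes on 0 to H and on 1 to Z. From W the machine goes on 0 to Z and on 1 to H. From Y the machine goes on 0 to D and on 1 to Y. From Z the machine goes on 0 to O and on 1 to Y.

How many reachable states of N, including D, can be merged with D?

1

Reachable states from the start: {D,H,O,P,V,W,Y,Z}. Unreachable: {B} — drop them.
P0 = {O,P,V,W} | {D,H,Y,Z}.
Split {O,P,V,W} by δ(·,1) → {V,W} and {O,P}.
On input 0, block {D,H,Y,Z} splits into {D,H,Z} and {Y}.
On input 1, block {D,H,Z} splits into {H,Z} and {D}.
Stable partition: {V,W} | {H,Z} | {O,P} | {Y} | {D} — 5 equivalence classes.
State D belongs to the block {D}, which has 1 states.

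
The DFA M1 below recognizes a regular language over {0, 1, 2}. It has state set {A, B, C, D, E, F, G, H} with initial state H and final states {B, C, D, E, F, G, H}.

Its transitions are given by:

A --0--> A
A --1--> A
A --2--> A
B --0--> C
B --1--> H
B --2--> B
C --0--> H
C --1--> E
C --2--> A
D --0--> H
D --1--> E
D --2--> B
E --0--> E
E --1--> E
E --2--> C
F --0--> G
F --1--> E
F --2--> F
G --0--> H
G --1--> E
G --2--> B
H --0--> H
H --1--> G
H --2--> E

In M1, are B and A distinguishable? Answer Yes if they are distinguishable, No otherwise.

States {D,F} cannot be reached from the start state, so discard them.
Start with accepting vs non-accepting: {B,C,E,G,H} | {A}.
Split {B,C,E,G,H} by δ(·,2) → {B,E,G,H} and {C}.
On input 0, block {B,E,G,H} splits into {E,G,H} and {B}.
On input 2, block {E,G,H} splits into {E} and {G} and {H}.
The partition is now stable with 6 blocks: {E} | {A} | {C} | {B} | {G} | {H}.
B and A end up in different blocks, so they are distinguishable. For instance, the string 'ε' is accepted from only B.

Yes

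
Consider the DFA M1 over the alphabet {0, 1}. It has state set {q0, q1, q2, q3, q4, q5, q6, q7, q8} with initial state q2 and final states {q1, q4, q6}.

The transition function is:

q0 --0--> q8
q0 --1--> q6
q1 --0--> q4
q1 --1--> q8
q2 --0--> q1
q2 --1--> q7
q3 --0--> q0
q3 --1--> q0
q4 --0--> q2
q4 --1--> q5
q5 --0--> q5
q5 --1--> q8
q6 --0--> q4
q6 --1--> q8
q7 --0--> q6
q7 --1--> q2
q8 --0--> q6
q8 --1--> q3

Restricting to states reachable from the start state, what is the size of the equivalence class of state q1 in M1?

2

Every state is reachable, so we keep all 9.
P0 = {q1,q4,q6} | {q0,q2,q3,q5,q7,q8}.
On input 0, block {q1,q4,q6} splits into {q1,q6} and {q4}.
Refine {q0,q2,q3,q5,q7,q8} on symbol 0: members go to different blocks, giving {q0,q3,q5} and {q2,q7,q8}.
Split {q0,q3,q5} by δ(·,0) → {q3,q5} and {q0}.
Refine {q3,q5} on symbol 0: members go to different blocks, giving {q3} and {q5}.
Refine {q2,q7,q8} on symbol 1: members go to different blocks, giving {q2,q7} and {q8}.
The partition is now stable with 7 blocks: {q1,q6} | {q3} | {q4} | {q2,q7} | {q0} | {q5} | {q8}.
State q1 belongs to the block {q1,q6}, which has 2 states.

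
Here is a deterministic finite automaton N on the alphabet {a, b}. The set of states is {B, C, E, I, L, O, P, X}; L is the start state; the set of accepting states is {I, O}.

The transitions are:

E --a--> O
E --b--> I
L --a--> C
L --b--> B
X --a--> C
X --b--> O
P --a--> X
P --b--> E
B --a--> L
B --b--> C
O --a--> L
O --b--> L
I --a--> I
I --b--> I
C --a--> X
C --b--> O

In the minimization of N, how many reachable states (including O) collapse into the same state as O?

Reachable states from the start: {B,C,L,O,X}. Unreachable: {E,I,P} — drop them.
Start with accepting vs non-accepting: {O} | {B,C,L,X}.
Refine {B,C,L,X} on symbol b: members go to different blocks, giving {B,L} and {C,X}.
Split {B,L} by δ(·,a) → {B} and {L}.
No further refinement is possible. Final partition (4 blocks): {O} | {B} | {C,X} | {L}.
The equivalence class containing O is {O}, of size 1.

1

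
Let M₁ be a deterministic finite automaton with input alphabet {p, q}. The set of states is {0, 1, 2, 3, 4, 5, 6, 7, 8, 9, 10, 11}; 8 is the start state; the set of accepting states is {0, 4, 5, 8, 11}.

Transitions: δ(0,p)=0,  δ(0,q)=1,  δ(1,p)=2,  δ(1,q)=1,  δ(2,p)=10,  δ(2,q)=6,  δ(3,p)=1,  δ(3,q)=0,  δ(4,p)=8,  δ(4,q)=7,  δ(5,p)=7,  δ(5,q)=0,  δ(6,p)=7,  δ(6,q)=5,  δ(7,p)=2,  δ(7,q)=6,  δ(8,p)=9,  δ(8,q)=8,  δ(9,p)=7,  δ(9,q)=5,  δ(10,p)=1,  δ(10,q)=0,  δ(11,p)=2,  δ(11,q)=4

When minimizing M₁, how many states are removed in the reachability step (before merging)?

3

No path from 8 leads to 3, 4, 11; the other 9 states are all reachable.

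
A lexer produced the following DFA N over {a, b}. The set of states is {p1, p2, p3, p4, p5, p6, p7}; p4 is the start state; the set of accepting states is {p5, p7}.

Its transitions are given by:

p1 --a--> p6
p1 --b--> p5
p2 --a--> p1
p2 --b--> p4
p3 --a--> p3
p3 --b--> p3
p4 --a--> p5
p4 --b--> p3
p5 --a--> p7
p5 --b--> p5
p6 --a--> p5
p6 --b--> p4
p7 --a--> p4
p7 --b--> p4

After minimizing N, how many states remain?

4

Reachable states from the start: {p3,p4,p5,p7}. Unreachable: {p1,p2,p6} — drop them.
P0 = {p5,p7} | {p3,p4}.
On input a, block {p5,p7} splits into {p5} and {p7}.
Split {p3,p4} by δ(·,a) → {p3} and {p4}.
The partition is now stable with 4 blocks: {p5} | {p3} | {p7} | {p4}.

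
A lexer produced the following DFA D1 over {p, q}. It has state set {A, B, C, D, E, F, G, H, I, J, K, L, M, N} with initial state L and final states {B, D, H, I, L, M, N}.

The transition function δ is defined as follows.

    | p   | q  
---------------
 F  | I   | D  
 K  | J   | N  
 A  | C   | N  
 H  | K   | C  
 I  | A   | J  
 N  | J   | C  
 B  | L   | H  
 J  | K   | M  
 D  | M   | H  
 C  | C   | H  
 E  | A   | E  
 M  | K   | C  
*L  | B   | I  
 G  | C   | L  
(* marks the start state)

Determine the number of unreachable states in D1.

BFS from L reaches {A, B, C, H, I, J, K, L, M, N}; the 4 state(s) D, E, F, G are never visited.

4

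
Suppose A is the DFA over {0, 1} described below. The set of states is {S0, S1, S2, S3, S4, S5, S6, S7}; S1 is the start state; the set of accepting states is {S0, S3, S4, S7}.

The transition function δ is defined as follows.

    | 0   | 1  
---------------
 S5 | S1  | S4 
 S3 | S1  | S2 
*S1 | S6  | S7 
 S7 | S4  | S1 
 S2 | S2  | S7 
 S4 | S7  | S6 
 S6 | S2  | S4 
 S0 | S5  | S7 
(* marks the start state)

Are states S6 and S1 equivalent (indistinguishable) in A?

States {S0,S3,S5} cannot be reached from the start state, so discard them.
P0 = {S4,S7} | {S1,S2,S6}.
Stable partition: {S4,S7} | {S1,S2,S6} — 2 equivalence classes.
S6 and S1 lie in the same block of the stable partition, so they are equivalent — no string distinguishes them.

Yes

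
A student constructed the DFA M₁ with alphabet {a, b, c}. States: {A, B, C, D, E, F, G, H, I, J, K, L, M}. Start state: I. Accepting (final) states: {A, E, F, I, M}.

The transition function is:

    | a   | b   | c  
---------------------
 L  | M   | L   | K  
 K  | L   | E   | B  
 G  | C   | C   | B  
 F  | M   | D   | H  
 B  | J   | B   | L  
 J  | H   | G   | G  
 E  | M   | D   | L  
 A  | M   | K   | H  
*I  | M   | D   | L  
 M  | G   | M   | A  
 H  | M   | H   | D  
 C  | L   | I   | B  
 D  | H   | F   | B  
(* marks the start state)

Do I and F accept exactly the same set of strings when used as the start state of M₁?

All states are reachable from the start state.
P0 = {A,E,F,I,M} | {B,C,D,G,H,J,K,L}.
On input a, block {A,E,F,I,M} splits into {A,E,F,I} and {M}.
Split {B,C,D,G,H,J,K,L} by δ(·,a) → {B,C,D,G,J,K} and {H,L}.
On input a, block {B,C,D,G,J,K} splits into {C,D,J,K} and {B,G}.
Refine {C,D,J,K} on symbol b: members go to different blocks, giving {C,D,K} and {J}.
Split {B,G} by δ(·,a) → {B} and {G}.
Stable partition: {A,E,F,I} | {C,D,K} | {M} | {H,L} | {B} | {J} | {G} — 7 equivalence classes.
I and F lie in the same block of the stable partition, so they are equivalent — no string distinguishes them.

Yes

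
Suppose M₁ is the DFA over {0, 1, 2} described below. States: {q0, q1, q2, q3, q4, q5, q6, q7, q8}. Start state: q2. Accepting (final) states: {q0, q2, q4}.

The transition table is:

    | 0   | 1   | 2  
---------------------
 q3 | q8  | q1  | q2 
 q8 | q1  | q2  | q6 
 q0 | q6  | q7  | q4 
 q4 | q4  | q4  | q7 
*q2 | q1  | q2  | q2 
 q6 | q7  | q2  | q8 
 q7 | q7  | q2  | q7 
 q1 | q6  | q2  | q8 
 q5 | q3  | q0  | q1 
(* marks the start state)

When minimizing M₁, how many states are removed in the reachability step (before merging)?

BFS from q2 reaches {q1, q2, q6, q7, q8}; the 4 state(s) q0, q3, q4, q5 are never visited.

4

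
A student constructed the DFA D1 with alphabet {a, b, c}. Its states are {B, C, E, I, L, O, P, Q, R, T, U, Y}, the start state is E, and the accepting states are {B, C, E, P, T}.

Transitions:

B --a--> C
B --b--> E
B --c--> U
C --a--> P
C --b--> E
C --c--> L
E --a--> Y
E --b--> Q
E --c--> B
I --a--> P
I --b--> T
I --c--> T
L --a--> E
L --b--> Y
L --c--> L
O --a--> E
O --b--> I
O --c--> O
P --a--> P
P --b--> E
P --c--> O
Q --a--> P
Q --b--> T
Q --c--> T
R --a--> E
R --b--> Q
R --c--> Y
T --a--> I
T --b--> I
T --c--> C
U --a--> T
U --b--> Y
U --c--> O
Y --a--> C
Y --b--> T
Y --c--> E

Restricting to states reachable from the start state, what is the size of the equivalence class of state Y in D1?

States {R} cannot be reached from the start state, so discard them.
Initial partition by acceptance: {B,C,E,P,T} | {I,L,O,Q,U,Y}.
Refine {B,C,E,P,T} on symbol a: members go to different blocks, giving {B,C,P} and {E,T}.
On input a, block {I,L,O,Q,U,Y} splits into {I,Q,Y} and {L,O,U}.
The partition is now stable with 4 blocks: {B,C,P} | {I,Q,Y} | {E,T} | {L,O,U}.
The equivalence class containing Y is {I,Q,Y}, of size 3.

3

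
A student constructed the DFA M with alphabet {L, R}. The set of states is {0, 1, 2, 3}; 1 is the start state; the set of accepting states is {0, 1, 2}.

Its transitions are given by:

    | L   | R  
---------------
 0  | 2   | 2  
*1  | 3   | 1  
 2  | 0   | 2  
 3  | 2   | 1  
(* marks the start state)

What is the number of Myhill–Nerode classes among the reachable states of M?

3

All states are reachable from the start state.
Start with accepting vs non-accepting: {0,1,2} | {3}.
On input L, block {0,1,2} splits into {0,2} and {1}.
The partition is now stable with 3 blocks: {0,2} | {3} | {1}.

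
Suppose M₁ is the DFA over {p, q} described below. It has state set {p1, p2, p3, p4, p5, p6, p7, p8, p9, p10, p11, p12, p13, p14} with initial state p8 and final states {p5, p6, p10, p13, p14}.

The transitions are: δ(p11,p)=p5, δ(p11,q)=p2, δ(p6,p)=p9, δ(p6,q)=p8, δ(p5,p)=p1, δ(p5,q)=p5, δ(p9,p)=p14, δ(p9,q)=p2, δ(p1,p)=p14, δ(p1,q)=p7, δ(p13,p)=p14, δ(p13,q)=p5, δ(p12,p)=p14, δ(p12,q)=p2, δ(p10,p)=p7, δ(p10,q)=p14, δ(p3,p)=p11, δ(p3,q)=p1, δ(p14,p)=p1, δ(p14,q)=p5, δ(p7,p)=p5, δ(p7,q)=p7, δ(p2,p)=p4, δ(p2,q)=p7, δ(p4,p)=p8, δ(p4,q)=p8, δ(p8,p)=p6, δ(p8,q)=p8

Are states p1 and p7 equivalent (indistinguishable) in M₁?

Yes

States {p3,p10,p11,p12,p13} cannot be reached from the start state, so discard them.
Initial partition by acceptance: {p5,p6,p14} | {p1,p2,p4,p7,p8,p9}.
Split {p5,p6,p14} by δ(·,q) → {p5,p14} and {p6}.
On input p, block {p1,p2,p4,p7,p8,p9} splits into {p1,p7,p9} and {p2,p4} and {p8}.
Refine {p1,p7,p9} on symbol q: members go to different blocks, giving {p1,p7} and {p9}.
On input p, block {p2,p4} splits into {p2} and {p4}.
Stable partition: {p5,p14} | {p1,p7} | {p6} | {p2} | {p8} | {p9} | {p4} — 7 equivalence classes.
p1 and p7 lie in the same block of the stable partition, so they are equivalent — no string distinguishes them.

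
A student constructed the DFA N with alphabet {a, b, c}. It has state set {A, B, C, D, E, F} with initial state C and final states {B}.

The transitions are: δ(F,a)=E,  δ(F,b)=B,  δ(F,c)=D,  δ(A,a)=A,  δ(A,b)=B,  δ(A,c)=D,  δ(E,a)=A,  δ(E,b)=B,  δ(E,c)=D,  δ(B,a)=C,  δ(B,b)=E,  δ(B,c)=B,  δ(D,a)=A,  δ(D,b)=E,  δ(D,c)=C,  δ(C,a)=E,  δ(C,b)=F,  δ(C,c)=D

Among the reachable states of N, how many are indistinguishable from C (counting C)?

2

Initial partition by acceptance: {B} | {A,C,D,E,F}.
Split {A,C,D,E,F} by δ(·,b) → {A,E,F} and {C,D}.
No further refinement is possible. Final partition (3 blocks): {B} | {A,E,F} | {C,D}.
The equivalence class containing C is {C,D}, of size 2.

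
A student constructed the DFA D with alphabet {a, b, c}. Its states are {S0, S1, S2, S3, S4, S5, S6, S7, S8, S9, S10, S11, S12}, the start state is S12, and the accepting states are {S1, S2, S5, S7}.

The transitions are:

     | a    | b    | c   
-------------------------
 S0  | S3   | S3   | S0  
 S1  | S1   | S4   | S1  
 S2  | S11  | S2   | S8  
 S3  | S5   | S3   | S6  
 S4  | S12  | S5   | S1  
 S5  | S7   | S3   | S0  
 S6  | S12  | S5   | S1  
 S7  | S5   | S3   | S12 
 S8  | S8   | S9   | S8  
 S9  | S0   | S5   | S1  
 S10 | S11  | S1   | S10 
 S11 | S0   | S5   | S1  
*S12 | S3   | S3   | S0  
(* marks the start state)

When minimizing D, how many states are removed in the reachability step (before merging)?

No path from S12 leads to S2, S8, S9, S10, S11; the other 8 states are all reachable.

5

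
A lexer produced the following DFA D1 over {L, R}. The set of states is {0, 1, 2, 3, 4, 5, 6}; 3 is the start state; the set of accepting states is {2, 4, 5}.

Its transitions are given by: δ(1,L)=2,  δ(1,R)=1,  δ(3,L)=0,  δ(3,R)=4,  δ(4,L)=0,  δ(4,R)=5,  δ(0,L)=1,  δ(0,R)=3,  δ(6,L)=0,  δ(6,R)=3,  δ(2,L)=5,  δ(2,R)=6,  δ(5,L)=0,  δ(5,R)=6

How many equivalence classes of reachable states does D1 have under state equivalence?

P0 = {2,4,5} | {0,1,3,6}.
Refine {2,4,5} on symbol L: members go to different blocks, giving {4,5} and {2}.
Split {4,5} by δ(·,R) → {4} and {5}.
Split {0,1,3,6} by δ(·,L) → {0,3,6} and {1}.
Split {0,3,6} by δ(·,L) → {3,6} and {0}.
Split {3,6} by δ(·,R) → {3} and {6}.
The partition is now stable with 7 blocks: {4} | {3} | {2} | {5} | {1} | {0} | {6}.

7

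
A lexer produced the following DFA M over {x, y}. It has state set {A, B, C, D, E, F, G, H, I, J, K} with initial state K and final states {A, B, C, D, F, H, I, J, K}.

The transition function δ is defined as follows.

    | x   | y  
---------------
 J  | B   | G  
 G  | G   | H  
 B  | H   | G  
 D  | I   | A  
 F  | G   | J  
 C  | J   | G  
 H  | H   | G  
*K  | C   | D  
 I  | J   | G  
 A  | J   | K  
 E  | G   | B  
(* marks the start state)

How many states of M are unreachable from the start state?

BFS from K reaches {A, B, C, D, G, H, I, J, K}; the 2 state(s) E, F are never visited.

2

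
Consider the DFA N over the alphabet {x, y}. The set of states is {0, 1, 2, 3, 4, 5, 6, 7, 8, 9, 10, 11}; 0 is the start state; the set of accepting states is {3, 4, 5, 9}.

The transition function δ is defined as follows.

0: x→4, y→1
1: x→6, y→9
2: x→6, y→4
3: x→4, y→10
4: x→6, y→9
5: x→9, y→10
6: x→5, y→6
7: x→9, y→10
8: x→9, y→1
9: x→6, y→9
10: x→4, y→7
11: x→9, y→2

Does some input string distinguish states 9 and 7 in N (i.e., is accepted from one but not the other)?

First remove the unreachable states {2,3,8,11}; 8 states remain.
P0 = {4,5,9} | {0,1,6,7,10}.
Split {4,5,9} by δ(·,x) → {4,9} and {5}.
Split {0,1,6,7,10} by δ(·,x) → {0,7,10} and {1} and {6}.
Split {0,7,10} by δ(·,y) → {7,10} and {0}.
Stable partition: {4,9} | {7,10} | {5} | {1} | {6} | {0} — 6 equivalence classes.
9 and 7 end up in different blocks, so they are distinguishable. For instance, the string 'ε' is accepted from only 9.

Yes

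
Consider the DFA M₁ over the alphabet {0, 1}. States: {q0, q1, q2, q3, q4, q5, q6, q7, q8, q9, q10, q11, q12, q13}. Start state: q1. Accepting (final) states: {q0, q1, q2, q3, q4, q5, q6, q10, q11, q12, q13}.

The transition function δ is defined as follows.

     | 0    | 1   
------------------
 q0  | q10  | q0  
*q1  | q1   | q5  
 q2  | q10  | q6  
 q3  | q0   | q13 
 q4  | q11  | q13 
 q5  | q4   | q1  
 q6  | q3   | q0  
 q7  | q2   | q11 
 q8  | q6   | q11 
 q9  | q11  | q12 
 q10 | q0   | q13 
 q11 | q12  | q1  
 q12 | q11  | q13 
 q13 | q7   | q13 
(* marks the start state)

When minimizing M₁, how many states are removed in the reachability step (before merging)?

2

No path from q1 leads to q8, q9; the other 12 states are all reachable.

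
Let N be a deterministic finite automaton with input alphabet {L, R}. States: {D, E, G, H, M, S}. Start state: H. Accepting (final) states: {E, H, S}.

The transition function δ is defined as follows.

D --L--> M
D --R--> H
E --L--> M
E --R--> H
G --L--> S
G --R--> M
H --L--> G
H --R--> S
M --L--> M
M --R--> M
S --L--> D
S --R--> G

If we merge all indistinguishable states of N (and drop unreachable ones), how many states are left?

First remove the unreachable states {E}; 5 states remain.
P0 = {H,S} | {D,G,M}.
On input R, block {H,S} splits into {S} and {H}.
Split {D,G,M} by δ(·,L) → {D,M} and {G}.
On input R, block {D,M} splits into {M} and {D}.
No further refinement is possible. Final partition (5 blocks): {S} | {M} | {H} | {G} | {D}.

5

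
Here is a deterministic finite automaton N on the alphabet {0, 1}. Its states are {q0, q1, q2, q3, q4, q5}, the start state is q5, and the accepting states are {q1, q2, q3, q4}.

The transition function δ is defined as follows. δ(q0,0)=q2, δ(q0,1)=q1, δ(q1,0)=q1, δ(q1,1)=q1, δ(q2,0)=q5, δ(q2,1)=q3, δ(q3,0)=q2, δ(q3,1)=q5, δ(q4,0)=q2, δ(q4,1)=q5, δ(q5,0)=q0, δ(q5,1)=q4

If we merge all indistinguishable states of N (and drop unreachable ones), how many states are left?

5

Every state is reachable, so we keep all 6.
P0 = {q1,q2,q3,q4} | {q0,q5}.
Refine {q1,q2,q3,q4} on symbol 0: members go to different blocks, giving {q1,q3,q4} and {q2}.
Split {q1,q3,q4} by δ(·,0) → {q3,q4} and {q1}.
Split {q0,q5} by δ(·,0) → {q0} and {q5}.
The partition is now stable with 5 blocks: {q3,q4} | {q0} | {q2} | {q1} | {q5}.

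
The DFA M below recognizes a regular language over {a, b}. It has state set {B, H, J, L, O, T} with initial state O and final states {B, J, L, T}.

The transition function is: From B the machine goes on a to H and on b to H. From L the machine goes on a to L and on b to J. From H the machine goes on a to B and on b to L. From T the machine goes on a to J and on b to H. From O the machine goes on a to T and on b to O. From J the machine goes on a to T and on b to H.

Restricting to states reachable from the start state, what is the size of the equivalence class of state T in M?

Initial partition by acceptance: {B,J,L,T} | {H,O}.
Refine {B,J,L,T} on symbol a: members go to different blocks, giving {J,L,T} and {B}.
Split {J,L,T} by δ(·,b) → {J,T} and {L}.
On input a, block {H,O} splits into {H} and {O}.
Stable partition: {J,T} | {H} | {B} | {L} | {O} — 5 equivalence classes.
The equivalence class containing T is {J,T}, of size 2.

2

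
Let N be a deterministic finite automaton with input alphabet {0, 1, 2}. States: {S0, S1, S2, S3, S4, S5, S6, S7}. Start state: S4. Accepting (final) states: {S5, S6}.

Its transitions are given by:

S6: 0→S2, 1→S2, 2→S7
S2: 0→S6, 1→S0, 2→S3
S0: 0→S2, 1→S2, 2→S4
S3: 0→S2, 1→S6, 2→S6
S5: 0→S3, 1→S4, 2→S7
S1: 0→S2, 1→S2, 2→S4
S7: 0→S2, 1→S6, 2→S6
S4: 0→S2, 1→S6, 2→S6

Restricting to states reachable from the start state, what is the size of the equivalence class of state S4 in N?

3

First remove the unreachable states {S1,S5}; 6 states remain.
Initial partition by acceptance: {S6} | {S0,S2,S3,S4,S7}.
Refine {S0,S2,S3,S4,S7} on symbol 0: members go to different blocks, giving {S0,S3,S4,S7} and {S2}.
Split {S0,S3,S4,S7} by δ(·,1) → {S3,S4,S7} and {S0}.
No further refinement is possible. Final partition (4 blocks): {S6} | {S3,S4,S7} | {S2} | {S0}.
The equivalence class containing S4 is {S3,S4,S7}, of size 3.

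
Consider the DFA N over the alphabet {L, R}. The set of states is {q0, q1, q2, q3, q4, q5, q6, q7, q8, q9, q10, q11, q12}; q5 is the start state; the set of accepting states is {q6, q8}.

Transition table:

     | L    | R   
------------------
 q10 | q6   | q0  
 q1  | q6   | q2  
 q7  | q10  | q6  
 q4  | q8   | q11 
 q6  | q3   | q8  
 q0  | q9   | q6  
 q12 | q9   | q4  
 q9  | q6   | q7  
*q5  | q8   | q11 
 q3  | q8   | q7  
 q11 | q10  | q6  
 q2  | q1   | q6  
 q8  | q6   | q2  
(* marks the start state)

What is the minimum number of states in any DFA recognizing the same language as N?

States {q4,q12} cannot be reached from the start state, so discard them.
Start with accepting vs non-accepting: {q6,q8} | {q0,q1,q2,q3,q5,q7,q9,q10,q11}.
Refine {q6,q8} on symbol L: members go to different blocks, giving {q6} and {q8}.
Refine {q0,q1,q2,q3,q5,q7,q9,q10,q11} on symbol L: members go to different blocks, giving {q0,q2,q7,q11} and {q1,q9,q10} and {q3,q5}.
The partition is now stable with 5 blocks: {q6} | {q0,q2,q7,q11} | {q8} | {q1,q9,q10} | {q3,q5}.

5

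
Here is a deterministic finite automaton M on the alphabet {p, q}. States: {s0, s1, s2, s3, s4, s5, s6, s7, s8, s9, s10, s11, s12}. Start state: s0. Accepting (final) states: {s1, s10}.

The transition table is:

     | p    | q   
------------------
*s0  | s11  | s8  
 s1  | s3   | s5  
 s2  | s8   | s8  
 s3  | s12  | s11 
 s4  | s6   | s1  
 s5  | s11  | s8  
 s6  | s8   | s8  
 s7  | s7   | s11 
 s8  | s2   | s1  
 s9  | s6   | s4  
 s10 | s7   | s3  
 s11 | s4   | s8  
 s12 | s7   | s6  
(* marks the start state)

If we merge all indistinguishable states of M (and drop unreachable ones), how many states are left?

5

Reachable states from the start: {s0,s1,s2,s3,s4,s5,s6,s7,s8,s11,s12}. Unreachable: {s9,s10} — drop them.
P0 = {s1} | {s0,s2,s3,s4,s5,s6,s7,s8,s11,s12}.
Refine {s0,s2,s3,s4,s5,s6,s7,s8,s11,s12} on symbol q: members go to different blocks, giving {s0,s2,s3,s5,s6,s7,s11,s12} and {s4,s8}.
Refine {s0,s2,s3,s5,s6,s7,s11,s12} on symbol p: members go to different blocks, giving {s0,s3,s5,s7,s12} and {s2,s6,s11}.
Split {s0,s3,s5,s7,s12} by δ(·,p) → {s3,s7,s12} and {s0,s5}.
No further refinement is possible. Final partition (5 blocks): {s1} | {s3,s7,s12} | {s4,s8} | {s2,s6,s11} | {s0,s5}.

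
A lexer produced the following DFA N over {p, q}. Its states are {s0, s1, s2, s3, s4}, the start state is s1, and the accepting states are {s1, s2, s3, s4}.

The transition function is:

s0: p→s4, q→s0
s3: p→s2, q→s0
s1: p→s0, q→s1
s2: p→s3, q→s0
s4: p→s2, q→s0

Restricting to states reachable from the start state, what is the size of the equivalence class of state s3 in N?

Every state is reachable, so we keep all 5.
Start with accepting vs non-accepting: {s1,s2,s3,s4} | {s0}.
Refine {s1,s2,s3,s4} on symbol p: members go to different blocks, giving {s2,s3,s4} and {s1}.
No further refinement is possible. Final partition (3 blocks): {s2,s3,s4} | {s0} | {s1}.
The equivalence class containing s3 is {s2,s3,s4}, of size 3.

3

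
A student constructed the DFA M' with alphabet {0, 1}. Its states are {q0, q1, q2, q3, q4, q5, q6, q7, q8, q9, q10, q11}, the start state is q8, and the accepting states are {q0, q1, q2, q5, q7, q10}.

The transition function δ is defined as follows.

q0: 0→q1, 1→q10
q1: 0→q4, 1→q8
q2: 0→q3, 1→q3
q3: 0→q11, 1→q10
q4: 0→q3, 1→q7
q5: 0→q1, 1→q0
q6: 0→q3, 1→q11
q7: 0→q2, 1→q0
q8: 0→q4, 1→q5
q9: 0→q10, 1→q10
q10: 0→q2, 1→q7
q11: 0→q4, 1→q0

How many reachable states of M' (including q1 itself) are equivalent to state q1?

2

Reachable states from the start: {q0,q1,q2,q3,q4,q5,q7,q8,q10,q11}. Unreachable: {q6,q9} — drop them.
Start with accepting vs non-accepting: {q0,q1,q2,q5,q7,q10} | {q3,q4,q8,q11}.
Refine {q0,q1,q2,q5,q7,q10} on symbol 0: members go to different blocks, giving {q0,q5,q7,q10} and {q1,q2}.
The partition is now stable with 3 blocks: {q0,q5,q7,q10} | {q3,q4,q8,q11} | {q1,q2}.
The equivalence class containing q1 is {q1,q2}, of size 2.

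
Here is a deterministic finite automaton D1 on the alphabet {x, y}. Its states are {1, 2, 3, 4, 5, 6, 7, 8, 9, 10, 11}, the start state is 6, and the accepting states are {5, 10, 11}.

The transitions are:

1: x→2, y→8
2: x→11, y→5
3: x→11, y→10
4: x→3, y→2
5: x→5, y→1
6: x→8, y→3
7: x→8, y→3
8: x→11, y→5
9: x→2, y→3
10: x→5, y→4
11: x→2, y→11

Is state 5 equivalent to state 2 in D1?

No

Reachable states from the start: {1,2,3,4,5,6,8,10,11}. Unreachable: {7,9} — drop them.
P0 = {5,10,11} | {1,2,3,4,6,8}.
On input x, block {5,10,11} splits into {5,10} and {11}.
Split {1,2,3,4,6,8} by δ(·,x) → {1,4,6} and {2,3,8}.
Stable partition: {5,10} | {1,4,6} | {11} | {2,3,8} — 4 equivalence classes.
5 and 2 end up in different blocks, so they are distinguishable. For instance, the string 'ε' is accepted from only 5.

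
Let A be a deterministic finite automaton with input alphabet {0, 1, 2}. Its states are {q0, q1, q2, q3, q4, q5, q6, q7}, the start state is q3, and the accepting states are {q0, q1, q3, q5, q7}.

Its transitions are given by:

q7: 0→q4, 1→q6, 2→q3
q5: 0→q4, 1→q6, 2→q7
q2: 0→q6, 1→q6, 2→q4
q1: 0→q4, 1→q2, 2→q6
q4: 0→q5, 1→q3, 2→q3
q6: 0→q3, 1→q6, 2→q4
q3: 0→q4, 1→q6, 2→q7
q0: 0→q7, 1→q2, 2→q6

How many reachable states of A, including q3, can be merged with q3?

Reachable states from the start: {q3,q4,q5,q6,q7}. Unreachable: {q0,q1,q2} — drop them.
Start with accepting vs non-accepting: {q3,q5,q7} | {q4,q6}.
Split {q4,q6} by δ(·,1) → {q4} and {q6}.
No further refinement is possible. Final partition (3 blocks): {q3,q5,q7} | {q4} | {q6}.
State q3 belongs to the block {q3,q5,q7}, which has 3 states.

3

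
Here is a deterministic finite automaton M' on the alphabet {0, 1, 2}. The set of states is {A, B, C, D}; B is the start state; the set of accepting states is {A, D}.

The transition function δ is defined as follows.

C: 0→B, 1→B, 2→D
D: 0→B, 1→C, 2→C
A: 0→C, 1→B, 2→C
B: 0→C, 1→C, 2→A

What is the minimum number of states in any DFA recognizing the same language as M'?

2

Every state is reachable, so we keep all 4.
Initial partition by acceptance: {A,D} | {B,C}.
Stable partition: {A,D} | {B,C} — 2 equivalence classes.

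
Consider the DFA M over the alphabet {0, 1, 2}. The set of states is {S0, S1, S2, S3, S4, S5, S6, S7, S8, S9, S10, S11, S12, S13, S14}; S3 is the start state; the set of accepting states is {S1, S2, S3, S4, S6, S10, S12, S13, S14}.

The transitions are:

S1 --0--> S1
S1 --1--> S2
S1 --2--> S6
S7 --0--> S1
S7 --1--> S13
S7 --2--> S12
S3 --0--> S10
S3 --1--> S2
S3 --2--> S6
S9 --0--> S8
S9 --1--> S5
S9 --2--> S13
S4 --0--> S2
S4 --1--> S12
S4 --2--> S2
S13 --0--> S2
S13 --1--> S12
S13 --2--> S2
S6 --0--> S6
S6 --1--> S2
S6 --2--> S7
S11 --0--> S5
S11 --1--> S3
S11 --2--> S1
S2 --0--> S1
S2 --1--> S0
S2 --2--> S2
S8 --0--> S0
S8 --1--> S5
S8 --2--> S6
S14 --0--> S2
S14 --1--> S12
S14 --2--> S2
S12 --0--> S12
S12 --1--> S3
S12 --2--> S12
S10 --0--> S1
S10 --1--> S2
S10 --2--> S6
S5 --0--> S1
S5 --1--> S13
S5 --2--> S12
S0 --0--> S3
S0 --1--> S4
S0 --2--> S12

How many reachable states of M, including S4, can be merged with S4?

First remove the unreachable states {S5,S8,S9,S11,S14}; 10 states remain.
P0 = {S1,S2,S3,S4,S6,S10,S12,S13} | {S0,S7}.
Split {S1,S2,S3,S4,S6,S10,S12,S13} by δ(·,1) → {S1,S3,S4,S6,S10,S12,S13} and {S2}.
On input 0, block {S1,S3,S4,S6,S10,S12,S13} splits into {S1,S3,S6,S10,S12} and {S4,S13}.
On input 1, block {S1,S3,S6,S10,S12} splits into {S1,S3,S6,S10} and {S12}.
On input 2, block {S1,S3,S6,S10} splits into {S1,S3,S10} and {S6}.
Stable partition: {S1,S3,S10} | {S0,S7} | {S2} | {S4,S13} | {S12} | {S6} — 6 equivalence classes.
State S4 belongs to the block {S4,S13}, which has 2 states.

2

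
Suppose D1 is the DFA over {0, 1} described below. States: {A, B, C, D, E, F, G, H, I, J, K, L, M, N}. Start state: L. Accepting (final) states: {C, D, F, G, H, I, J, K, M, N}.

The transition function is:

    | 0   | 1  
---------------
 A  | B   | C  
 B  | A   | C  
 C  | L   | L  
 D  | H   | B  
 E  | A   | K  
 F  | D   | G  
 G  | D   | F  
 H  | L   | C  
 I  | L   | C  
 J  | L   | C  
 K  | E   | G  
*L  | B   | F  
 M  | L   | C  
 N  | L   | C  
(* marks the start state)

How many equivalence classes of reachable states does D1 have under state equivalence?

6

First remove the unreachable states {E,I,J,K,M,N}; 8 states remain.
Start with accepting vs non-accepting: {C,D,F,G,H} | {A,B,L}.
Split {C,D,F,G,H} by δ(·,0) → {D,F,G} and {C,H}.
Split {D,F,G} by δ(·,0) → {F,G} and {D}.
On input 1, block {A,B,L} splits into {A,B} and {L}.
Refine {C,H} on symbol 1: members go to different blocks, giving {C} and {H}.
No further refinement is possible. Final partition (6 blocks): {F,G} | {A,B} | {C} | {D} | {L} | {H}.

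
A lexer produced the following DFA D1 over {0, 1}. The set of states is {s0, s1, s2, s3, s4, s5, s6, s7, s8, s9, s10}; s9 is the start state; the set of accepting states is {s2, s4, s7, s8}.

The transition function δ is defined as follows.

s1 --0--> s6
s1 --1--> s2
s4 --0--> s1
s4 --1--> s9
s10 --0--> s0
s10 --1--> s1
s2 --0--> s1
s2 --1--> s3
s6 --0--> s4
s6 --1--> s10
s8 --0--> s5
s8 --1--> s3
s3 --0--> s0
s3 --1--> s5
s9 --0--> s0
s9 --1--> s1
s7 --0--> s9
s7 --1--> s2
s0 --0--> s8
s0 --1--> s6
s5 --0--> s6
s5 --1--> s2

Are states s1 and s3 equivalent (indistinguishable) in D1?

No

First remove the unreachable states {s7}; 10 states remain.
Start with accepting vs non-accepting: {s2,s4,s8} | {s0,s1,s3,s5,s6,s9,s10}.
On input 0, block {s0,s1,s3,s5,s6,s9,s10} splits into {s1,s3,s5,s9,s10} and {s0,s6}.
Refine {s1,s3,s5,s9,s10} on symbol 1: members go to different blocks, giving {s3,s9,s10} and {s1,s5}.
Refine {s0,s6} on symbol 1: members go to different blocks, giving {s0} and {s6}.
Stable partition: {s2,s4,s8} | {s3,s9,s10} | {s0} | {s1,s5} | {s6} — 5 equivalence classes.
s1 and s3 end up in different blocks, so they are distinguishable. For instance, the string '1' is accepted from only s1.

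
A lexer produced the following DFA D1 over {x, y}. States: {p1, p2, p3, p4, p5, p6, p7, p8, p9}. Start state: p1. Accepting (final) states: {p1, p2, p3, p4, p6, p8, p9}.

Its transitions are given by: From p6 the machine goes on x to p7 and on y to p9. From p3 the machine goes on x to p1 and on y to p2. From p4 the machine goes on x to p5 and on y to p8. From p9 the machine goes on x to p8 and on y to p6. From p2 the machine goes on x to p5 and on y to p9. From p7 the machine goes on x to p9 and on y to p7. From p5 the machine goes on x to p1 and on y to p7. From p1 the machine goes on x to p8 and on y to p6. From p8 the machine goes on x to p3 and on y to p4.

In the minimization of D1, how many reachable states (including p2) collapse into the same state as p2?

Start with accepting vs non-accepting: {p1,p2,p3,p4,p6,p8,p9} | {p5,p7}.
Refine {p1,p2,p3,p4,p6,p8,p9} on symbol x: members go to different blocks, giving {p1,p3,p8,p9} and {p2,p4,p6}.
Stable partition: {p1,p3,p8,p9} | {p5,p7} | {p2,p4,p6} — 3 equivalence classes.
State p2 belongs to the block {p2,p4,p6}, which has 3 states.

3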